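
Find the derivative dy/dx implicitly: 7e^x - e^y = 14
Differentiate both sides with respect to x, treating y as y(x). By the chain rule, any term containing y contributes a factor of y' = dy/dx when we differentiate it.

Move every term to one side and write the relation as F(x, y) = 0. Term by term,
  d/dx[7e^(x)] = 7e^(x)
  d/dx[-e^(y)] = -y'·e^(y)
  d/dx[-14] = 0

The pieces without y' make up ∂F/∂x and the coefficient of y' is ∂F/∂y:
  ∂F/∂x = 7e^(x),
  ∂F/∂y = -e^(y).

Since d/dx[F] = ∂F/∂x + (∂F/∂y)·y' = 0, solve for y':
  (∂F/∂y)·y' = -∂F/∂x
  dy/dx = -(∂F/∂x)/(∂F/∂y) = -(7e^(x))/(-e^(y)) = 7e^(x - y)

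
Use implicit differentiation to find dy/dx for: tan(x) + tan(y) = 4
Apply d/dx to both sides, remembering that y depends on x. Each occurrence of y therefore brings in a y' = dy/dx via the chain rule.

With F(x, y) equal to the left-hand side minus the right, differentiate F term by term:
  d/dx[tan(x)] = tan(x)^2 + 1
  d/dx[tan(y)] = y'(tan(y)^2 + 1)
  d/dx[-4] = 0
Adding these up, d/dx[F] = 0 becomes
  (tan(x)^2 + 1) + (tan(y)^2 + 1)·y' = 0,
so isolating y',
  dy/dx = -(tan(x)^2 + 1)/(tan(y)^2 + 1) = -cos(y)^2/cos(x)^2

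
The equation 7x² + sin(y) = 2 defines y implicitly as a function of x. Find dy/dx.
Apply d/dx to both sides, remembering that y depends on x. Each occurrence of y therefore brings in a y' = dy/dx via the chain rule.

With F(x, y) equal to the left-hand side minus the right, differentiate F term by term:
  d/dx[7x^2] = 14x
  d/dx[sin(y)] = y'·cos(y)
  d/dx[-2] = 0
Adding these up, d/dx[F] = 0 becomes
  (14x) + (cos(y))·y' = 0,
so isolating y',
  dy/dx = -(14x)/(cos(y)) = -14x/cos(y)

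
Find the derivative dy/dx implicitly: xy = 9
Differentiate the relation implicitly: treat y = y(x) and apply the chain rule, so every y-derivative picks up a y' = dy/dx factor.

With everything moved to the left-hand side, differentiate term by term:
  d/dx[xy] = x·y' + y
  d/dx[-9] = 0

Separating the contributions that come from x directly and those that come through y:
  without y':      y
  multiplying y':  x

so (y) + (x)·y' = 0, and therefore
  dy/dx = -(y)/(x) = -y/x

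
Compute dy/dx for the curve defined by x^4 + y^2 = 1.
Apply d/dx to both sides, remembering that y depends on x. Each occurrence of y therefore brings in a y' = dy/dx via the chain rule.

With F(x, y) equal to the left-hand side minus the right, differentiate F term by term:
  d/dx[x^4] = 4x^3
  d/dx[y^2] = 2y·y'
  d/dx[-1] = 0
Adding these up, d/dx[F] = 0 becomes
  (4x^3) + (2y)·y' = 0,
so isolating y',
  dy/dx = -(4x^3)/(2y) = -2x^3/y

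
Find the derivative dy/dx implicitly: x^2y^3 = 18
Differentiate the relation implicitly: treat y = y(x) and apply the chain rule, so every y-derivative picks up a y' = dy/dx factor.

With everything moved to the left-hand side, differentiate term by term:
  d/dx[x^2y^3] = 3x^2y^2·y' + 2xy^3
  d/dx[-18] = 0

Separating the contributions that come from x directly and those that come through y:
  without y':      2xy^3
  multiplying y':  3x^2y^2

so (2xy^3) + (3x^2y^2)·y' = 0, and therefore
  dy/dx = -(2xy^3)/(3x^2y^2) = -2y/(3x)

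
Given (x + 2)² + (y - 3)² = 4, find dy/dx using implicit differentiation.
Take d/dx of both sides. Since y is implicitly a function of x, the chain rule attaches a y' = dy/dx factor whenever we differentiate through y.

Set F(x, y) = (left side) − (right side), so the curve is F = 0. Differentiating each term of F:
  d/dx[(x + 2)^2] = 2x + 4
  d/dx[(y - 3)^2] = 2·y'(y - 3)
  d/dx[-4] = 0

Collecting, the y'-free part is the partial derivative in x and the y' coefficient is the partial derivative in y:
  ∂F/∂x = 2x + 4
  ∂F/∂y = 2y - 6

so d/dx[F(x, y(x))] = ∂F/∂x + (∂F/∂y)·y' = 0. Rearranging,
  dy/dx = -(∂F/∂x)/(∂F/∂y) = -(2x + 4)/(2y - 6) = (-x - 2)/(y - 3)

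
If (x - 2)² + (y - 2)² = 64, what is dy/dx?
Apply d/dx to both sides, remembering that y depends on x. Each occurrence of y therefore brings in a y' = dy/dx via the chain rule.

With F(x, y) equal to the left-hand side minus the right, differentiate F term by term:
  d/dx[(x - 2)^2] = 2x - 4
  d/dx[(y - 2)^2] = 2·y'(y - 2)
  d/dx[-64] = 0
Adding these up, d/dx[F] = 0 becomes
  (2x - 4) + (2y - 4)·y' = 0,
so isolating y',
  dy/dx = -(2x - 4)/(2y - 4) = (2 - x)/(y - 2)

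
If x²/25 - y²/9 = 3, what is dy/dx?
Apply d/dx to both sides, remembering that y depends on x. Each occurrence of y therefore brings in a y' = dy/dx via the chain rule.

With F(x, y) equal to the left-hand side minus the right, differentiate F term by term:
  d/dx[x^2/25] = 2x/25
  d/dx[-y^2/9] = -2y·y'/9
  d/dx[-3] = 0
Adding these up, d/dx[F] = 0 becomes
  (2x/25) + (-2y/9)·y' = 0,
so isolating y',
  dy/dx = -(2x/25)/(-2y/9) = 9x/(25y)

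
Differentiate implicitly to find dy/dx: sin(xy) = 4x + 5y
Differentiate the relation implicitly: treat y = y(x) and apply the chain rule, so every y-derivative picks up a y' = dy/dx factor.

With everything moved to the left-hand side, differentiate term by term:
  d/dx[-4x] = -4
  d/dx[-5y] = -5·y'
  d/dx[sin(xy)] = (x·y' + y)·cos(xy)

Separating the contributions that come from x directly and those that come through y:
  without y':      y·cos(xy) - 4
  multiplying y':  x·cos(xy) - 5

so (y·cos(xy) - 4) + (x·cos(xy) - 5)·y' = 0, and therefore
  dy/dx = -(y·cos(xy) - 4)/(x·cos(xy) - 5) = (-y·cos(xy) + 4)/(x·cos(xy) - 5)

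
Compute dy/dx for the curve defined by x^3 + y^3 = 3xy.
Take d/dx of both sides. Since y is implicitly a function of x, the chain rule attaches a y' = dy/dx factor whenever we differentiate through y.

Set F(x, y) = (left side) − (right side), so the curve is F = 0. Differentiating each term of F:
  d/dx[x^3] = 3x^2
  d/dx[-3xy] = -3x·y' - 3y
  d/dx[y^3] = 3y^2·y'

Collecting, the y'-free part is the partial derivative in x and the y' coefficient is the partial derivative in y:
  ∂F/∂x = 3x^2 - 3y
  ∂F/∂y = -3x + 3y^2

so d/dx[F(x, y(x))] = ∂F/∂x + (∂F/∂y)·y' = 0. Rearranging,
  dy/dx = -(∂F/∂x)/(∂F/∂y) = -(3x^2 - 3y)/(-3x + 3y^2) = (x^2 - y)/(x - y^2)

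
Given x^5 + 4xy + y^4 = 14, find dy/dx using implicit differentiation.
Take d/dx of both sides. Since y is implicitly a function of x, the chain rule attaches a y' = dy/dx factor whenever we differentiate through y.

Set F(x, y) = (left side) − (right side), so the curve is F = 0. Differentiating each term of F:
  d/dx[x^5] = 5x^4
  d/dx[4xy] = 4x·y' + 4y
  d/dx[y^4] = 4y^3·y'
  d/dx[-14] = 0

Collecting, the y'-free part is the partial derivative in x and the y' coefficient is the partial derivative in y:
  ∂F/∂x = 5x^4 + 4y
  ∂F/∂y = 4x + 4y^3

so d/dx[F(x, y(x))] = ∂F/∂x + (∂F/∂y)·y' = 0. Rearranging,
  dy/dx = -(∂F/∂x)/(∂F/∂y) = -(5x^4 + 4y)/(4x + 4y^3) = (-5x^4/4 - y)/(x + y^3)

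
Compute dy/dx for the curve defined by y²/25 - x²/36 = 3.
Take d/dx of both sides. Since y is implicitly a function of x, the chain rule attaches a y' = dy/dx factor whenever we differentiate through y.

Set F(x, y) = (left side) − (right side), so the curve is F = 0. Differentiating each term of F:
  d/dx[-x^2/36] = -x/18
  d/dx[y^2/25] = 2y·y'/25
  d/dx[-3] = 0

Collecting, the y'-free part is the partial derivative in x and the y' coefficient is the partial derivative in y:
  ∂F/∂x = -x/18
  ∂F/∂y = 2y/25

so d/dx[F(x, y(x))] = ∂F/∂x + (∂F/∂y)·y' = 0. Rearranging,
  dy/dx = -(∂F/∂x)/(∂F/∂y) = -(-x/18)/(2y/25) = 25x/(36y)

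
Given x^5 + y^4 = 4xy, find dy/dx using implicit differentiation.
Differentiate both sides with respect to x, treating y as y(x). By the chain rule, any term containing y contributes a factor of y' = dy/dx when we differentiate it.

Move every term to one side and write the relation as F(x, y) = 0. Term by term,
  d/dx[x^5] = 5x^4
  d/dx[-4xy] = -4x·y' - 4y
  d/dx[y^4] = 4y^3·y'

The pieces without y' make up ∂F/∂x and the coefficient of y' is ∂F/∂y:
  ∂F/∂x = 5x^4 - 4y,
  ∂F/∂y = -4x + 4y^3.

Since d/dx[F] = ∂F/∂x + (∂F/∂y)·y' = 0, solve for y':
  (∂F/∂y)·y' = -∂F/∂x
  dy/dx = -(∂F/∂x)/(∂F/∂y) = -(5x^4 - 4y)/(-4x + 4y^3) = (5x^4/4 - y)/(x - y^3)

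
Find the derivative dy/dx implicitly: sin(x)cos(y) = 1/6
Differentiate both sides with respect to x, treating y as y(x). By the chain rule, any term containing y contributes a factor of y' = dy/dx when we differentiate it.

Move every term to one side and write the relation as F(x, y) = 0. Term by term,
  d/dx[sin(x)·cos(y)] = -y'·sin(x)·sin(y) + cos(x)·cos(y)
  d/dx[-1/6] = 0

The pieces without y' make up ∂F/∂x and the coefficient of y' is ∂F/∂y:
  ∂F/∂x = cos(x)·cos(y),
  ∂F/∂y = -sin(x)·sin(y).

Since d/dx[F] = ∂F/∂x + (∂F/∂y)·y' = 0, solve for y':
  (∂F/∂y)·y' = -∂F/∂x
  dy/dx = -(∂F/∂x)/(∂F/∂y) = -(cos(x)·cos(y))/(-sin(x)·sin(y)) = 1/(tan(x)·tan(y))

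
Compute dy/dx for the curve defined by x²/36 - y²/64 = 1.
Differentiate the relation implicitly: treat y = y(x) and apply the chain rule, so every y-derivative picks up a y' = dy/dx factor.

With everything moved to the left-hand side, differentiate term by term:
  d/dx[x^2/36] = x/18
  d/dx[-y^2/64] = -y·y'/32
  d/dx[-1] = 0

Separating the contributions that come from x directly and those that come through y:
  without y':      x/18
  multiplying y':  -y/32

so (x/18) + (-y/32)·y' = 0, and therefore
  dy/dx = -(x/18)/(-y/32) = 16x/(9y)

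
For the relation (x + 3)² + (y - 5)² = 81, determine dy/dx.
Differentiate the relation implicitly: treat y = y(x) and apply the chain rule, so every y-derivative picks up a y' = dy/dx factor.

With everything moved to the left-hand side, differentiate term by term:
  d/dx[(x + 3)^2] = 2x + 6
  d/dx[(y - 5)^2] = 2·y'(y - 5)
  d/dx[-81] = 0

Separating the contributions that come from x directly and those that come through y:
  without y':      2x + 6
  multiplying y':  2y - 10

so (2x + 6) + (2y - 10)·y' = 0, and therefore
  dy/dx = -(2x + 6)/(2y - 10) = (-x - 3)/(y - 5)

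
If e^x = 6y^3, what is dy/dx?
Differentiate the relation implicitly: treat y = y(x) and apply the chain rule, so every y-derivative picks up a y' = dy/dx factor.

With everything moved to the left-hand side, differentiate term by term:
  d/dx[-6y^3] = -18y^2·y'
  d/dx[e^(x)] = e^(x)

Separating the contributions that come from x directly and those that come through y:
  without y':      e^(x)
  multiplying y':  -18y^2

so (e^(x)) + (-18y^2)·y' = 0, and therefore
  dy/dx = -(e^(x))/(-18y^2) = e^(x)/(18y^2)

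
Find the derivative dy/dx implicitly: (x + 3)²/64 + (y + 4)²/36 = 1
Differentiate the relation implicitly: treat y = y(x) and apply the chain rule, so every y-derivative picks up a y' = dy/dx factor.

With everything moved to the left-hand side, differentiate term by term:
  d/dx[(x + 3)^2/64] = x/32 + 3/32
  d/dx[(y + 4)^2/36] = y'(y + 4)/18
  d/dx[-1] = 0

Separating the contributions that come from x directly and those that come through y:
  without y':      x/32 + 3/32
  multiplying y':  y/18 + 2/9

so (x/32 + 3/32) + (y/18 + 2/9)·y' = 0, and therefore
  dy/dx = -(x/32 + 3/32)/(y/18 + 2/9)
        = -((x + 3)/32)/((y + 4)/18) = 9(-x - 3)/(16(y + 4))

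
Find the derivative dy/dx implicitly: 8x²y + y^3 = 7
Differentiate the relation implicitly: treat y = y(x) and apply the chain rule, so every y-derivative picks up a y' = dy/dx factor.

With everything moved to the left-hand side, differentiate term by term:
  d/dx[8x^2y] = 8x^2·y' + 16xy
  d/dx[y^3] = 3y^2·y'
  d/dx[-7] = 0

Separating the contributions that come from x directly and those that come through y:
  without y':      16xy
  multiplying y':  8x^2 + 3y^2

so (16xy) + (8x^2 + 3y^2)·y' = 0, and therefore
  dy/dx = -(16xy)/(8x^2 + 3y^2) = -16xy/(8x^2 + 3y^2)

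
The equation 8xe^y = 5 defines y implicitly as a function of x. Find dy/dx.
Differentiate both sides with respect to x, treating y as y(x). By the chain rule, any term containing y contributes a factor of y' = dy/dx when we differentiate it.

Move every term to one side and write the relation as F(x, y) = 0. Term by term,
  d/dx[8x·e^(y)] = 8x·y'·e^(y) + 8e^(y)
  d/dx[-5] = 0

The pieces without y' make up ∂F/∂x and the coefficient of y' is ∂F/∂y:
  ∂F/∂x = 8e^(y),
  ∂F/∂y = 8x·e^(y).

Since d/dx[F] = ∂F/∂x + (∂F/∂y)·y' = 0, solve for y':
  (∂F/∂y)·y' = -∂F/∂x
  dy/dx = -(∂F/∂x)/(∂F/∂y) = -(8e^(y))/(8x·e^(y)) = -1/x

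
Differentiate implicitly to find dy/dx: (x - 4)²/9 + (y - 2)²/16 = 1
Apply d/dx to both sides, remembering that y depends on x. Each occurrence of y therefore brings in a y' = dy/dx via the chain rule.

With F(x, y) equal to the left-hand side minus the right, differentiate F term by term:
  d/dx[(x - 4)^2/9] = 2x/9 - 8/9
  d/dx[(y - 2)^2/16] = y'(y - 2)/8
  d/dx[-1] = 0
Adding these up, d/dx[F] = 0 becomes
  (2x/9 - 8/9) + (y/8 - 1/4)·y' = 0,
so isolating y',
  dy/dx = -(2x/9 - 8/9)/(y/8 - 1/4)
        = -(2(x - 4)/9)/((y - 2)/8) = 16(4 - x)/(9(y - 2))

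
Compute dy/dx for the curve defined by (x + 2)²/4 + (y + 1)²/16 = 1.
Differentiate the relation implicitly: treat y = y(x) and apply the chain rule, so every y-derivative picks up a y' = dy/dx factor.

With everything moved to the left-hand side, differentiate term by term:
  d/dx[(x + 2)^2/4] = x/2 + 1
  d/dx[(y + 1)^2/16] = y'(y + 1)/8
  d/dx[-1] = 0

Separating the contributions that come from x directly and those that come through y:
  without y':      x/2 + 1
  multiplying y':  y/8 + 1/8

so (x/2 + 1) + (y/8 + 1/8)·y' = 0, and therefore
  dy/dx = -(x/2 + 1)/(y/8 + 1/8)
        = -((x + 2)/2)/((y + 1)/8) = 4(-x - 2)/(y + 1)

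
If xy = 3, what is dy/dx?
Differentiate the relation implicitly: treat y = y(x) and apply the chain rule, so every y-derivative picks up a y' = dy/dx factor.

With everything moved to the left-hand side, differentiate term by term:
  d/dx[xy] = x·y' + y
  d/dx[-3] = 0

Separating the contributions that come from x directly and those that come through y:
  without y':      y
  multiplying y':  x

so (y) + (x)·y' = 0, and therefore
  dy/dx = -(y)/(x) = -y/x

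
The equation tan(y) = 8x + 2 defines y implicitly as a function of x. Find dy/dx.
Differentiate the relation implicitly: treat y = y(x) and apply the chain rule, so every y-derivative picks up a y' = dy/dx factor.

With everything moved to the left-hand side, differentiate term by term:
  d/dx[-8x] = -8
  d/dx[tan(y)] = y'(tan(y)^2 + 1)
  d/dx[-2] = 0

Separating the contributions that come from x directly and those that come through y:
  without y':      -8
  multiplying y':  tan(y)^2 + 1

so (-8) + (tan(y)^2 + 1)·y' = 0, and therefore
  dy/dx = -(-8)/(tan(y)^2 + 1) = 8cos(y)^2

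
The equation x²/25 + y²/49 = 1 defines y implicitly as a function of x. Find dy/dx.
Apply d/dx to both sides, remembering that y depends on x. Each occurrence of y therefore brings in a y' = dy/dx via the chain rule.

With F(x, y) equal to the left-hand side minus the right, differentiate F term by term:
  d/dx[x^2/25] = 2x/25
  d/dx[y^2/49] = 2y·y'/49
  d/dx[-1] = 0
Adding these up, d/dx[F] = 0 becomes
  (2x/25) + (2y/49)·y' = 0,
so isolating y',
  dy/dx = -(2x/25)/(2y/49) = -49x/(25y)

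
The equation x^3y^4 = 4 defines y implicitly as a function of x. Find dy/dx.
Apply d/dx to both sides, remembering that y depends on x. Each occurrence of y therefore brings in a y' = dy/dx via the chain rule.

With F(x, y) equal to the left-hand side minus the right, differentiate F term by term:
  d/dx[x^3y^4] = 4x^3y^3·y' + 3x^2y^4
  d/dx[-4] = 0
Adding these up, d/dx[F] = 0 becomes
  (3x^2y^4) + (4x^3y^3)·y' = 0,
so isolating y',
  dy/dx = -(3x^2y^4)/(4x^3y^3) = -3y/(4x)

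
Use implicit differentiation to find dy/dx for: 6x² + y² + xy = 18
Take d/dx of both sides. Since y is implicitly a function of x, the chain rule attaches a y' = dy/dx factor whenever we differentiate through y.

Set F(x, y) = (left side) − (right side), so the curve is F = 0. Differentiating each term of F:
  d/dx[6x^2] = 12x
  d/dx[xy] = x·y' + y
  d/dx[y^2] = 2y·y'
  d/dx[-18] = 0

Collecting, the y'-free part is the partial derivative in x and the y' coefficient is the partial derivative in y:
  ∂F/∂x = 12x + y
  ∂F/∂y = x + 2y

so d/dx[F(x, y(x))] = ∂F/∂x + (∂F/∂y)·y' = 0. Rearranging,
  dy/dx = -(∂F/∂x)/(∂F/∂y) = -(12x + y)/(x + 2y) = (-12x - y)/(x + 2y)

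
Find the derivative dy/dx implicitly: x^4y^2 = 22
Differentiate both sides with respect to x, treating y as y(x). By the chain rule, any term containing y contributes a factor of y' = dy/dx when we differentiate it.

Move every term to one side and write the relation as F(x, y) = 0. Term by term,
  d/dx[x^4y^2] = 2x^4y·y' + 4x^3y^2
  d/dx[-22] = 0

The pieces without y' make up ∂F/∂x and the coefficient of y' is ∂F/∂y:
  ∂F/∂x = 4x^3y^2,
  ∂F/∂y = 2x^4y.

Since d/dx[F] = ∂F/∂x + (∂F/∂y)·y' = 0, solve for y':
  (∂F/∂y)·y' = -∂F/∂x
  dy/dx = -(∂F/∂x)/(∂F/∂y) = -(4x^3y^2)/(2x^4y) = -2y/x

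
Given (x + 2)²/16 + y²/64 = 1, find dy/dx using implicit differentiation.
Apply d/dx to both sides, remembering that y depends on x. Each occurrence of y therefore brings in a y' = dy/dx via the chain rule.

With F(x, y) equal to the left-hand side minus the right, differentiate F term by term:
  d/dx[y^2/64] = y·y'/32
  d/dx[(x + 2)^2/16] = x/8 + 1/4
  d/dx[-1] = 0
Adding these up, d/dx[F] = 0 becomes
  (x/8 + 1/4) + (y/32)·y' = 0,
so isolating y',
  dy/dx = -(x/8 + 1/4)/(y/32)
        = -((x + 2)/8)/(y/32) = 4(-x - 2)/y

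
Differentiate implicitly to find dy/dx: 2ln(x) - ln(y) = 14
Take d/dx of both sides. Since y is implicitly a function of x, the chain rule attaches a y' = dy/dx factor whenever we differentiate through y.

Set F(x, y) = (left side) − (right side), so the curve is F = 0. Differentiating each term of F:
  d/dx[2ln(x)] = 2/x
  d/dx[-ln(y)] = -y'/y
  d/dx[-14] = 0

Collecting, the y'-free part is the partial derivative in x and the y' coefficient is the partial derivative in y:
  ∂F/∂x = 2/x
  ∂F/∂y = -1/y

so d/dx[F(x, y(x))] = ∂F/∂x + (∂F/∂y)·y' = 0. Rearranging,
  dy/dx = -(∂F/∂x)/(∂F/∂y) = -(2/x)/(-1/y) = 2y/x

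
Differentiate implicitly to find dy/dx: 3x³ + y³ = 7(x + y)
Take d/dx of both sides. Since y is implicitly a function of x, the chain rule attaches a y' = dy/dx factor whenever we differentiate through y.

Set F(x, y) = (left side) − (right side), so the curve is F = 0. Differentiating each term of F:
  d/dx[3x^3] = 9x^2
  d/dx[-7x] = -7
  d/dx[y^3] = 3y^2·y'
  d/dx[-7y] = -7·y'

Collecting, the y'-free part is the partial derivative in x and the y' coefficient is the partial derivative in y:
  ∂F/∂x = 9x^2 - 7
  ∂F/∂y = 3y^2 - 7

so d/dx[F(x, y(x))] = ∂F/∂x + (∂F/∂y)·y' = 0. Rearranging,
  dy/dx = -(∂F/∂x)/(∂F/∂y) = -(9x^2 - 7)/(3y^2 - 7) = (7 - 9x^2)/(3y^2 - 7)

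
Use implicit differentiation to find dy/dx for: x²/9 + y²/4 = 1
Differentiate both sides with respect to x, treating y as y(x). By the chain rule, any term containing y contributes a factor of y' = dy/dx when we differentiate it.

Move every term to one side and write the relation as F(x, y) = 0. Term by term,
  d/dx[x^2/9] = 2x/9
  d/dx[y^2/4] = y·y'/2
  d/dx[-1] = 0

The pieces without y' make up ∂F/∂x and the coefficient of y' is ∂F/∂y:
  ∂F/∂x = 2x/9,
  ∂F/∂y = y/2.

Since d/dx[F] = ∂F/∂x + (∂F/∂y)·y' = 0, solve for y':
  (∂F/∂y)·y' = -∂F/∂x
  dy/dx = -(∂F/∂x)/(∂F/∂y) = -(2x/9)/(y/2) = -4x/(9y)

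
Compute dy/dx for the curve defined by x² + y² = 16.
Apply d/dx to both sides, remembering that y depends on x. Each occurrence of y therefore brings in a y' = dy/dx via the chain rule.

With F(x, y) equal to the left-hand side minus the right, differentiate F term by term:
  d/dx[x^2] = 2x
  d/dx[y^2] = 2y·y'
  d/dx[-16] = 0
Adding these up, d/dx[F] = 0 becomes
  (2x) + (2y)·y' = 0,
so isolating y',
  dy/dx = -(2x)/(2y) = -x/y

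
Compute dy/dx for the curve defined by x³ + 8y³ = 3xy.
Take d/dx of both sides. Since y is implicitly a function of x, the chain rule attaches a y' = dy/dx factor whenever we differentiate through y.

Set F(x, y) = (left side) − (right side), so the curve is F = 0. Differentiating each term of F:
  d/dx[x^3] = 3x^2
  d/dx[-3xy] = -3x·y' - 3y
  d/dx[8y^3] = 24y^2·y'

Collecting, the y'-free part is the partial derivative in x and the y' coefficient is the partial derivative in y:
  ∂F/∂x = 3x^2 - 3y
  ∂F/∂y = -3x + 24y^2

so d/dx[F(x, y(x))] = ∂F/∂x + (∂F/∂y)·y' = 0. Rearranging,
  dy/dx = -(∂F/∂x)/(∂F/∂y) = -(3x^2 - 3y)/(-3x + 24y^2) = (x^2 - y)/(x - 8y^2)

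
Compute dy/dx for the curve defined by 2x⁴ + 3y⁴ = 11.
Take d/dx of both sides. Since y is implicitly a function of x, the chain rule attaches a y' = dy/dx factor whenever we differentiate through y.

Set F(x, y) = (left side) − (right side), so the curve is F = 0. Differentiating each term of F:
  d/dx[2x^4] = 8x^3
  d/dx[3y^4] = 12y^3·y'
  d/dx[-11] = 0

Collecting, the y'-free part is the partial derivative in x and the y' coefficient is the partial derivative in y:
  ∂F/∂x = 8x^3
  ∂F/∂y = 12y^3

so d/dx[F(x, y(x))] = ∂F/∂x + (∂F/∂y)·y' = 0. Rearranging,
  dy/dx = -(∂F/∂x)/(∂F/∂y) = -(8x^3)/(12y^3) = -2x^3/(3y^3)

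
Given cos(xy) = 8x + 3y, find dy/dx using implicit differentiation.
Differentiate the relation implicitly: treat y = y(x) and apply the chain rule, so every y-derivative picks up a y' = dy/dx factor.

With everything moved to the left-hand side, differentiate term by term:
  d/dx[-8x] = -8
  d/dx[-3y] = -3·y'
  d/dx[cos(xy)] = -(x·y' + y)·sin(xy)

Separating the contributions that come from x directly and those that come through y:
  without y':      -y·sin(xy) - 8
  multiplying y':  -x·sin(xy) - 3

so (-y·sin(xy) - 8) + (-x·sin(xy) - 3)·y' = 0, and therefore
  dy/dx = -(-y·sin(xy) - 8)/(-x·sin(xy) - 3) = -(y·sin(xy) + 8)/(x·sin(xy) + 3)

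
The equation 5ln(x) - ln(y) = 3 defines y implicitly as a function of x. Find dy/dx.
Take d/dx of both sides. Since y is implicitly a function of x, the chain rule attaches a y' = dy/dx factor whenever we differentiate through y.

Set F(x, y) = (left side) − (right side), so the curve is F = 0. Differentiating each term of F:
  d/dx[5ln(x)] = 5/x
  d/dx[-ln(y)] = -y'/y
  d/dx[-3] = 0

Collecting, the y'-free part is the partial derivative in x and the y' coefficient is the partial derivative in y:
  ∂F/∂x = 5/x
  ∂F/∂y = -1/y

so d/dx[F(x, y(x))] = ∂F/∂x + (∂F/∂y)·y' = 0. Rearranging,
  dy/dx = -(∂F/∂x)/(∂F/∂y) = -(5/x)/(-1/y) = 5y/x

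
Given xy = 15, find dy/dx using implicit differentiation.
Differentiate the relation implicitly: treat y = y(x) and apply the chain rule, so every y-derivative picks up a y' = dy/dx factor.

With everything moved to the left-hand side, differentiate term by term:
  d/dx[xy] = x·y' + y
  d/dx[-15] = 0

Separating the contributions that come from x directly and those that come through y:
  without y':      y
  multiplying y':  x

so (y) + (x)·y' = 0, and therefore
  dy/dx = -(y)/(x) = -y/x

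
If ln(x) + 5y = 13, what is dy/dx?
Take d/dx of both sides. Since y is implicitly a function of x, the chain rule attaches a y' = dy/dx factor whenever we differentiate through y.

Set F(x, y) = (left side) − (right side), so the curve is F = 0. Differentiating each term of F:
  d/dx[5y] = 5·y'
  d/dx[ln(x)] = 1/x
  d/dx[-13] = 0

Collecting, the y'-free part is the partial derivative in x and the y' coefficient is the partial derivative in y:
  ∂F/∂x = 1/x
  ∂F/∂y = 5

so d/dx[F(x, y(x))] = ∂F/∂x + (∂F/∂y)·y' = 0. Rearranging,
  dy/dx = -(∂F/∂x)/(∂F/∂y) = -(1/x)/(5) = -1/(5x)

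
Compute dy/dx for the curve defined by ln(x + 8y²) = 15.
Differentiate both sides with respect to x, treating y as y(x). By the chain rule, any term containing y contributes a factor of y' = dy/dx when we differentiate it.

Move every term to one side and write the relation as F(x, y) = 0. Term by term,
  d/dx[ln(x + 8y^2)] = (16y·y' + 1)/(x + 8y^2)
  d/dx[-15] = 0

The pieces without y' make up ∂F/∂x and the coefficient of y' is ∂F/∂y:
  ∂F/∂x = 1/(x + 8y^2),
  ∂F/∂y = 16y/(x + 8y^2).

Since d/dx[F] = ∂F/∂x + (∂F/∂y)·y' = 0, solve for y':
  (∂F/∂y)·y' = -∂F/∂x
  dy/dx = -(∂F/∂x)/(∂F/∂y) = -(1/(x + 8y^2))/(16y/(x + 8y^2)) = -1/(16y)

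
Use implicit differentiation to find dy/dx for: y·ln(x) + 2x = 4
Take d/dx of both sides. Since y is implicitly a function of x, the chain rule attaches a y' = dy/dx factor whenever we differentiate through y.

Set F(x, y) = (left side) − (right side), so the curve is F = 0. Differentiating each term of F:
  d/dx[2x] = 2
  d/dx[y·ln(x)] = y'·ln(x) + y/x
  d/dx[-4] = 0

Collecting, the y'-free part is the partial derivative in x and the y' coefficient is the partial derivative in y:
  ∂F/∂x = 2 + y/x
  ∂F/∂y = ln(x)

so d/dx[F(x, y(x))] = ∂F/∂x + (∂F/∂y)·y' = 0. Rearranging,
  dy/dx = -(∂F/∂x)/(∂F/∂y) = -(2 + y/x)/(ln(x))
        = -((2x + y)/x)/(ln(x)) = (-2x - y)/(x·ln(x))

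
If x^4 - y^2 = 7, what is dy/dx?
Differentiate the relation implicitly: treat y = y(x) and apply the chain rule, so every y-derivative picks up a y' = dy/dx factor.

With everything moved to the left-hand side, differentiate term by term:
  d/dx[x^4] = 4x^3
  d/dx[-y^2] = -2y·y'
  d/dx[-7] = 0

Separating the contributions that come from x directly and those that come through y:
  without y':      4x^3
  multiplying y':  -2y

so (4x^3) + (-2y)·y' = 0, and therefore
  dy/dx = -(4x^3)/(-2y) = 2x^3/y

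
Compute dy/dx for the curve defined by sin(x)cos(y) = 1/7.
Take d/dx of both sides. Since y is implicitly a function of x, the chain rule attaches a y' = dy/dx factor whenever we differentiate through y.

Set F(x, y) = (left side) − (right side), so the curve is F = 0. Differentiating each term of F:
  d/dx[sin(x)·cos(y)] = -y'·sin(x)·sin(y) + cos(x)·cos(y)
  d/dx[-1/7] = 0

Collecting, the y'-free part is the partial derivative in x and the y' coefficient is the partial derivative in y:
  ∂F/∂x = cos(x)·cos(y)
  ∂F/∂y = -sin(x)·sin(y)

so d/dx[F(x, y(x))] = ∂F/∂x + (∂F/∂y)·y' = 0. Rearranging,
  dy/dx = -(∂F/∂x)/(∂F/∂y) = -(cos(x)·cos(y))/(-sin(x)·sin(y)) = 1/(tan(x)·tan(y))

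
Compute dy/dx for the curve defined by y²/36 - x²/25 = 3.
Differentiate both sides with respect to x, treating y as y(x). By the chain rule, any term containing y contributes a factor of y' = dy/dx when we differentiate it.

Move every term to one side and write the relation as F(x, y) = 0. Term by term,
  d/dx[-x^2/25] = -2x/25
  d/dx[y^2/36] = y·y'/18
  d/dx[-3] = 0

The pieces without y' make up ∂F/∂x and the coefficient of y' is ∂F/∂y:
  ∂F/∂x = -2x/25,
  ∂F/∂y = y/18.

Since d/dx[F] = ∂F/∂x + (∂F/∂y)·y' = 0, solve for y':
  (∂F/∂y)·y' = -∂F/∂x
  dy/dx = -(∂F/∂x)/(∂F/∂y) = -(-2x/25)/(y/18) = 36x/(25y)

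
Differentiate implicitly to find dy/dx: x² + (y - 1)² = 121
Apply d/dx to both sides, remembering that y depends on x. Each occurrence of y therefore brings in a y' = dy/dx via the chain rule.

With F(x, y) equal to the left-hand side minus the right, differentiate F term by term:
  d/dx[x^2] = 2x
  d/dx[(y - 1)^2] = 2·y'(y - 1)
  d/dx[-121] = 0
Adding these up, d/dx[F] = 0 becomes
  (2x) + (2y - 2)·y' = 0,
so isolating y',
  dy/dx = -(2x)/(2y - 2) = -x/(y - 1)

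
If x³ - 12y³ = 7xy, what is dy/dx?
Differentiate both sides with respect to x, treating y as y(x). By the chain rule, any term containing y contributes a factor of y' = dy/dx when we differentiate it.

Move every term to one side and write the relation as F(x, y) = 0. Term by term,
  d/dx[x^3] = 3x^2
  d/dx[-7xy] = -7x·y' - 7y
  d/dx[-12y^3] = -36y^2·y'

The pieces without y' make up ∂F/∂x and the coefficient of y' is ∂F/∂y:
  ∂F/∂x = 3x^2 - 7y,
  ∂F/∂y = -7x - 36y^2.

Since d/dx[F] = ∂F/∂x + (∂F/∂y)·y' = 0, solve for y':
  (∂F/∂y)·y' = -∂F/∂x
  dy/dx = -(∂F/∂x)/(∂F/∂y) = -(3x^2 - 7y)/(-7x - 36y^2) = (3x^2 - 7y)/(7x + 36y^2)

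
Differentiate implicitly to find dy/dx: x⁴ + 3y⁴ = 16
Take d/dx of both sides. Since y is implicitly a function of x, the chain rule attaches a y' = dy/dx factor whenever we differentiate through y.

Set F(x, y) = (left side) − (right side), so the curve is F = 0. Differentiating each term of F:
  d/dx[x^4] = 4x^3
  d/dx[3y^4] = 12y^3·y'
  d/dx[-16] = 0

Collecting, the y'-free part is the partial derivative in x and the y' coefficient is the partial derivative in y:
  ∂F/∂x = 4x^3
  ∂F/∂y = 12y^3

so d/dx[F(x, y(x))] = ∂F/∂x + (∂F/∂y)·y' = 0. Rearranging,
  dy/dx = -(∂F/∂x)/(∂F/∂y) = -(4x^3)/(12y^3) = -x^3/(3y^3)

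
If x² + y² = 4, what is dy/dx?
Differentiate both sides with respect to x, treating y as y(x). By the chain rule, any term containing y contributes a factor of y' = dy/dx when we differentiate it.

Move every term to one side and write the relation as F(x, y) = 0. Term by term,
  d/dx[x^2] = 2x
  d/dx[y^2] = 2y·y'
  d/dx[-4] = 0

The pieces without y' make up ∂F/∂x and the coefficient of y' is ∂F/∂y:
  ∂F/∂x = 2x,
  ∂F/∂y = 2y.

Since d/dx[F] = ∂F/∂x + (∂F/∂y)·y' = 0, solve for y':
  (∂F/∂y)·y' = -∂F/∂x
  dy/dx = -(∂F/∂x)/(∂F/∂y) = -(2x)/(2y) = -x/y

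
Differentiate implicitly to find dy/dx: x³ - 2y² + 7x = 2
Apply d/dx to both sides, remembering that y depends on x. Each occurrence of y therefore brings in a y' = dy/dx via the chain rule.

With F(x, y) equal to the left-hand side minus the right, differentiate F term by term:
  d/dx[x^3] = 3x^2
  d/dx[7x] = 7
  d/dx[-2y^2] = -4y·y'
  d/dx[-2] = 0
Adding these up, d/dx[F] = 0 becomes
  (3x^2 + 7) + (-4y)·y' = 0,
so isolating y',
  dy/dx = -(3x^2 + 7)/(-4y) = (3x^2 + 7)/(4y)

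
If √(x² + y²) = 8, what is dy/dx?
Differentiate the relation implicitly: treat y = y(x) and apply the chain rule, so every y-derivative picks up a y' = dy/dx factor.

With everything moved to the left-hand side, differentiate term by term:
  d/dx[√(x^2 + y^2)] = (x + y·y')/√(x^2 + y^2)
  d/dx[-8] = 0

Separating the contributions that come from x directly and those that come through y:
  without y':      x/√(x^2 + y^2)
  multiplying y':  y/√(x^2 + y^2)

so (x/√(x^2 + y^2)) + (y/√(x^2 + y^2))·y' = 0, and therefore
  dy/dx = -(x/√(x^2 + y^2))/(y/√(x^2 + y^2)) = -x/y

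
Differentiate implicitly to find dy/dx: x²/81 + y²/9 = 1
Take d/dx of both sides. Since y is implicitly a function of x, the chain rule attaches a y' = dy/dx factor whenever we differentiate through y.

Set F(x, y) = (left side) − (right side), so the curve is F = 0. Differentiating each term of F:
  d/dx[x^2/81] = 2x/81
  d/dx[y^2/9] = 2y·y'/9
  d/dx[-1] = 0

Collecting, the y'-free part is the partial derivative in x and the y' coefficient is the partial derivative in y:
  ∂F/∂x = 2x/81
  ∂F/∂y = 2y/9

so d/dx[F(x, y(x))] = ∂F/∂x + (∂F/∂y)·y' = 0. Rearranging,
  dy/dx = -(∂F/∂x)/(∂F/∂y) = -(2x/81)/(2y/9) = -x/(9y)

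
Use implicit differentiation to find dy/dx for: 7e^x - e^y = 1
Take d/dx of both sides. Since y is implicitly a function of x, the chain rule attaches a y' = dy/dx factor whenever we differentiate through y.

Set F(x, y) = (left side) − (right side), so the curve is F = 0. Differentiating each term of F:
  d/dx[7e^(x)] = 7e^(x)
  d/dx[-e^(y)] = -y'·e^(y)
  d/dx[-1] = 0

Collecting, the y'-free part is the partial derivative in x and the y' coefficient is the partial derivative in y:
  ∂F/∂x = 7e^(x)
  ∂F/∂y = -e^(y)

so d/dx[F(x, y(x))] = ∂F/∂x + (∂F/∂y)·y' = 0. Rearranging,
  dy/dx = -(∂F/∂x)/(∂F/∂y) = -(7e^(x))/(-e^(y)) = 7e^(x - y)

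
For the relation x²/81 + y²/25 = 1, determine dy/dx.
Differentiate both sides with respect to x, treating y as y(x). By the chain rule, any term containing y contributes a factor of y' = dy/dx when we differentiate it.

Move every term to one side and write the relation as F(x, y) = 0. Term by term,
  d/dx[x^2/81] = 2x/81
  d/dx[y^2/25] = 2y·y'/25
  d/dx[-1] = 0

The pieces without y' make up ∂F/∂x and the coefficient of y' is ∂F/∂y:
  ∂F/∂x = 2x/81,
  ∂F/∂y = 2y/25.

Since d/dx[F] = ∂F/∂x + (∂F/∂y)·y' = 0, solve for y':
  (∂F/∂y)·y' = -∂F/∂x
  dy/dx = -(∂F/∂x)/(∂F/∂y) = -(2x/81)/(2y/25) = -25x/(81y)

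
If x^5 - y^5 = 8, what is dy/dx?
Differentiate the relation implicitly: treat y = y(x) and apply the chain rule, so every y-derivative picks up a y' = dy/dx factor.

With everything moved to the left-hand side, differentiate term by term:
  d/dx[x^5] = 5x^4
  d/dx[-y^5] = -5y^4·y'
  d/dx[-8] = 0

Separating the contributions that come from x directly and those that come through y:
  without y':      5x^4
  multiplying y':  -5y^4

so (5x^4) + (-5y^4)·y' = 0, and therefore
  dy/dx = -(5x^4)/(-5y^4) = x^4/y^4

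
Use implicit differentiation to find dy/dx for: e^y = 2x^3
Apply d/dx to both sides, remembering that y depends on x. Each occurrence of y therefore brings in a y' = dy/dx via the chain rule.

With F(x, y) equal to the left-hand side minus the right, differentiate F term by term:
  d/dx[-2x^3] = -6x^2
  d/dx[e^(y)] = y'·e^(y)
Adding these up, d/dx[F] = 0 becomes
  (-6x^2) + (e^(y))·y' = 0,
so isolating y',
  dy/dx = -(-6x^2)/(e^(y)) = 6x^2e^(-y)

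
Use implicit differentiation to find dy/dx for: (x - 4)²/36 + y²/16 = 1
Differentiate the relation implicitly: treat y = y(x) and apply the chain rule, so every y-derivative picks up a y' = dy/dx factor.

With everything moved to the left-hand side, differentiate term by term:
  d/dx[y^2/16] = y·y'/8
  d/dx[(x - 4)^2/36] = x/18 - 2/9
  d/dx[-1] = 0

Separating the contributions that come from x directly and those that come through y:
  without y':      x/18 - 2/9
  multiplying y':  y/8

so (x/18 - 2/9) + (y/8)·y' = 0, and therefore
  dy/dx = -(x/18 - 2/9)/(y/8)
        = -((x - 4)/18)/(y/8) = 4(4 - x)/(9y)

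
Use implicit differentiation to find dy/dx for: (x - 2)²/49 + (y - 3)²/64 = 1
Apply d/dx to both sides, remembering that y depends on x. Each occurrence of y therefore brings in a y' = dy/dx via the chain rule.

With F(x, y) equal to the left-hand side minus the right, differentiate F term by term:
  d/dx[(x - 2)^2/49] = 2x/49 - 4/49
  d/dx[(y - 3)^2/64] = y'(y - 3)/32
  d/dx[-1] = 0
Adding these up, d/dx[F] = 0 becomes
  (2x/49 - 4/49) + (y/32 - 3/32)·y' = 0,
so isolating y',
  dy/dx = -(2x/49 - 4/49)/(y/32 - 3/32)
        = -(2(x - 2)/49)/((y - 3)/32) = 64(2 - x)/(49(y - 3))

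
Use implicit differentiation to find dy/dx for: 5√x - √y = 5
Take d/dx of both sides. Since y is implicitly a function of x, the chain rule attaches a y' = dy/dx factor whenever we differentiate through y.

Set F(x, y) = (left side) − (right side), so the curve is F = 0. Differentiating each term of F:
  d/dx[5√(x)] = 5/(2√(x))
  d/dx[-√(y)] = -y'/(2√(y))
  d/dx[-5] = 0

Collecting, the y'-free part is the partial derivative in x and the y' coefficient is the partial derivative in y:
  ∂F/∂x = 5/(2√(x))
  ∂F/∂y = -1/(2√(y))

so d/dx[F(x, y(x))] = ∂F/∂x + (∂F/∂y)·y' = 0. Rearranging,
  dy/dx = -(∂F/∂x)/(∂F/∂y) = -(5/(2√(x)))/(-1/(2√(y))) = 5√(y)/√(x)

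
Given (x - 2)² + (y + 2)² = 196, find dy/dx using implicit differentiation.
Differentiate both sides with respect to x, treating y as y(x). By the chain rule, any term containing y contributes a factor of y' = dy/dx when we differentiate it.

Move every term to one side and write the relation as F(x, y) = 0. Term by term,
  d/dx[(x - 2)^2] = 2x - 4
  d/dx[(y + 2)^2] = 2·y'(y + 2)
  d/dx[-196] = 0

The pieces without y' make up ∂F/∂x and the coefficient of y' is ∂F/∂y:
  ∂F/∂x = 2x - 4,
  ∂F/∂y = 2y + 4.

Since d/dx[F] = ∂F/∂x + (∂F/∂y)·y' = 0, solve for y':
  (∂F/∂y)·y' = -∂F/∂x
  dy/dx = -(∂F/∂x)/(∂F/∂y) = -(2x - 4)/(2y + 4) = (2 - x)/(y + 2)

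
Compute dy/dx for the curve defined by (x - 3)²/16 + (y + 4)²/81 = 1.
Differentiate both sides with respect to x, treating y as y(x). By the chain rule, any term containing y contributes a factor of y' = dy/dx when we differentiate it.

Move every term to one side and write the relation as F(x, y) = 0. Term by term,
  d/dx[(x - 3)^2/16] = x/8 - 3/8
  d/dx[(y + 4)^2/81] = 2·y'(y + 4)/81
  d/dx[-1] = 0

The pieces without y' make up ∂F/∂x and the coefficient of y' is ∂F/∂y:
  ∂F/∂x = x/8 - 3/8,
  ∂F/∂y = 2y/81 + 8/81.

Since d/dx[F] = ∂F/∂x + (∂F/∂y)·y' = 0, solve for y':
  (∂F/∂y)·y' = -∂F/∂x
  dy/dx = -(∂F/∂x)/(∂F/∂y) = -(x/8 - 3/8)/(2y/81 + 8/81)
        = -((x - 3)/8)/(2(y + 4)/81) = 81(3 - x)/(16(y + 4))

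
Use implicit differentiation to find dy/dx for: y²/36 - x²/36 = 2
Apply d/dx to both sides, remembering that y depends on x. Each occurrence of y therefore brings in a y' = dy/dx via the chain rule.

With F(x, y) equal to the left-hand side minus the right, differentiate F term by term:
  d/dx[-x^2/36] = -x/18
  d/dx[y^2/36] = y·y'/18
  d/dx[-2] = 0
Adding these up, d/dx[F] = 0 becomes
  (-x/18) + (y/18)·y' = 0,
so isolating y',
  dy/dx = -(-x/18)/(y/18) = x/y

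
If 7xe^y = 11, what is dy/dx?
Differentiate the relation implicitly: treat y = y(x) and apply the chain rule, so every y-derivative picks up a y' = dy/dx factor.

With everything moved to the left-hand side, differentiate term by term:
  d/dx[7x·e^(y)] = 7x·y'·e^(y) + 7e^(y)
  d/dx[-11] = 0

Separating the contributions that come from x directly and those that come through y:
  without y':      7e^(y)
  multiplying y':  7x·e^(y)

so (7e^(y)) + (7x·e^(y))·y' = 0, and therefore
  dy/dx = -(7e^(y))/(7x·e^(y)) = -1/x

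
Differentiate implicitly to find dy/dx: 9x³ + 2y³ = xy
Differentiate the relation implicitly: treat y = y(x) and apply the chain rule, so every y-derivative picks up a y' = dy/dx factor.

With everything moved to the left-hand side, differentiate term by term:
  d/dx[9x^3] = 27x^2
  d/dx[-xy] = -x·y' - y
  d/dx[2y^3] = 6y^2·y'

Separating the contributions that come from x directly and those that come through y:
  without y':      27x^2 - y
  multiplying y':  -x + 6y^2

so (27x^2 - y) + (-x + 6y^2)·y' = 0, and therefore
  dy/dx = -(27x^2 - y)/(-x + 6y^2) = (27x^2 - y)/(x - 6y^2)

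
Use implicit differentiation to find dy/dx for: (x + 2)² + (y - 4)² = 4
Differentiate both sides with respect to x, treating y as y(x). By the chain rule, any term containing y contributes a factor of y' = dy/dx when we differentiate it.

Move every term to one side and write the relation as F(x, y) = 0. Term by term,
  d/dx[(x + 2)^2] = 2x + 4
  d/dx[(y - 4)^2] = 2·y'(y - 4)
  d/dx[-4] = 0

The pieces without y' make up ∂F/∂x and the coefficient of y' is ∂F/∂y:
  ∂F/∂x = 2x + 4,
  ∂F/∂y = 2y - 8.

Since d/dx[F] = ∂F/∂x + (∂F/∂y)·y' = 0, solve for y':
  (∂F/∂y)·y' = -∂F/∂x
  dy/dx = -(∂F/∂x)/(∂F/∂y) = -(2x + 4)/(2y - 8) = (-x - 2)/(y - 4)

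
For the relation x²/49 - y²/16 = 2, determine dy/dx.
Differentiate both sides with respect to x, treating y as y(x). By the chain rule, any term containing y contributes a factor of y' = dy/dx when we differentiate it.

Move every term to one side and write the relation as F(x, y) = 0. Term by term,
  d/dx[x^2/49] = 2x/49
  d/dx[-y^2/16] = -y·y'/8
  d/dx[-2] = 0

The pieces without y' make up ∂F/∂x and the coefficient of y' is ∂F/∂y:
  ∂F/∂x = 2x/49,
  ∂F/∂y = -y/8.

Since d/dx[F] = ∂F/∂x + (∂F/∂y)·y' = 0, solve for y':
  (∂F/∂y)·y' = -∂F/∂x
  dy/dx = -(∂F/∂x)/(∂F/∂y) = -(2x/49)/(-y/8) = 16x/(49y)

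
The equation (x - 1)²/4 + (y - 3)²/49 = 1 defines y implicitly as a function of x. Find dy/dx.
Differentiate the relation implicitly: treat y = y(x) and apply the chain rule, so every y-derivative picks up a y' = dy/dx factor.

With everything moved to the left-hand side, differentiate term by term:
  d/dx[(x - 1)^2/4] = x/2 - 1/2
  d/dx[(y - 3)^2/49] = 2·y'(y - 3)/49
  d/dx[-1] = 0

Separating the contributions that come from x directly and those that come through y:
  without y':      x/2 - 1/2
  multiplying y':  2y/49 - 6/49

so (x/2 - 1/2) + (2y/49 - 6/49)·y' = 0, and therefore
  dy/dx = -(x/2 - 1/2)/(2y/49 - 6/49)
        = -((x - 1)/2)/(2(y - 3)/49) = 49(1 - x)/(4(y - 3))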